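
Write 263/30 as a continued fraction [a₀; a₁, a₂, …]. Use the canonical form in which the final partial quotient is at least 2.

[8; 1, 3, 3, 2]

Run the Euclidean algorithm, recording each quotient:
⌊263/30⌋ = 8, remainder 23
⌊30/23⌋ = 1, remainder 7
⌊23/7⌋ = 3, remainder 2
⌊7/2⌋ = 3, remainder 1
⌊2/1⌋ = 2, remainder 0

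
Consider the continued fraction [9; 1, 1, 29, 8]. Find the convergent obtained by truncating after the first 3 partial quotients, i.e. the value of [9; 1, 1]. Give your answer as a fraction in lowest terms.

a_0 = 9: 9/1
a_1 = 1: 10/1
a_2 = 1: 19/2

19/2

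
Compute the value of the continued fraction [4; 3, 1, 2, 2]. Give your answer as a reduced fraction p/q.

111/26

Starting at the tail and folding back:
Start with 2.
2 + 1/(2/1) = 2 + 1/2 = 5/2
1 + 1/(5/2) = 1 + 2/5 = 7/5
3 + 1/(7/5) = 3 + 5/7 = 26/7
4 + 1/(26/7) = 4 + 7/26 = 111/26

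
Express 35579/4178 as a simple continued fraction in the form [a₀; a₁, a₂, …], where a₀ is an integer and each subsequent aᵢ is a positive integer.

[8; 1, 1, 15, 3, 14, 3]

Apply division with remainder until the remainder is 0:
35579 ÷ 4178 → quotient 8, remainder 2155
4178 ÷ 2155 → quotient 1, remainder 2023
2155 ÷ 2023 → quotient 1, remainder 132
2023 ÷ 132 → quotient 15, remainder 43
132 ÷ 43 → quotient 3, remainder 3
43 ÷ 3 → quotient 14, remainder 1
3 ÷ 1 → quotient 3, remainder 0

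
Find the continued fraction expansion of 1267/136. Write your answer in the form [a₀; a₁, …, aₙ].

[9; 3, 6, 7]

⌊1267/136⌋ = 9, remainder 43
⌊136/43⌋ = 3, remainder 7
⌊43/7⌋ = 6, remainder 1
⌊7/1⌋ = 7, remainder 0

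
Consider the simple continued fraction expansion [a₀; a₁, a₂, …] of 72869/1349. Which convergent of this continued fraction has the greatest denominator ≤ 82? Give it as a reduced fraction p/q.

3187/59

a_0 = 54: 54/1  (≤ bound)
a_1 = 58: 3133/58  (≤ bound)
a_2 = 1: 3187/59  (≤ bound)
a_3 = 1: 6320/117  (> 82, stop)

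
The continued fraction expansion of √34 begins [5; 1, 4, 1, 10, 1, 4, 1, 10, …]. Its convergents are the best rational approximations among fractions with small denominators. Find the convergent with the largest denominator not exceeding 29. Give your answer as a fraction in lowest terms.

35/6

a_0 = 5: 5/1  (≤ bound)
a_1 = 1: 6/1  (≤ bound)
a_2 = 4: 29/5  (≤ bound)
a_3 = 1: 35/6  (≤ bound)
a_4 = 10: 379/65  (> 29, stop)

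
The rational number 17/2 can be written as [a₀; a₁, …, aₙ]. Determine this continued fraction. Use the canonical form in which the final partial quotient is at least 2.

Run the Euclidean algorithm, recording each quotient:
17 = 8·2 + 1, so a_0 = 8
2 = 2·1 + 0, so a_1 = 2

[8; 2]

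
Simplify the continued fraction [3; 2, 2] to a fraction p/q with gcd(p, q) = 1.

17/5

Use the convergent recurrence hₖ = aₖ·hₖ₋₁ + hₖ₋₂ (and likewise for the denominators kₖ):
a_0 = 3: 3/1
a_1 = 2: 7/2
a_2 = 2: 17/5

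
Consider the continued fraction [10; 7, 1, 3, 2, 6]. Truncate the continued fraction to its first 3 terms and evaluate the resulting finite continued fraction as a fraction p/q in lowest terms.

81/8

Compute successive convergents:
a_0 = 10: 10/1
a_1 = 7: 71/7
a_2 = 1: 81/8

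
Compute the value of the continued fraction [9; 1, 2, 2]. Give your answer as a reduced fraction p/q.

68/7

Start with 2.
2 + 1/(2/1) = 2 + 1/2 = 5/2
1 + 1/(5/2) = 1 + 2/5 = 7/5
9 + 1/(7/5) = 9 + 5/7 = 68/7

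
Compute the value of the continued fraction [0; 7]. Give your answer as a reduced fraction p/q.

1/7

a_0 = 0: 0/1
a_1 = 7: 1/7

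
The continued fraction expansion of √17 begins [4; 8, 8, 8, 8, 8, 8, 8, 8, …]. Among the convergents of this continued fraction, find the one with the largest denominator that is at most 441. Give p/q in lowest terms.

268/65

List convergents until the denominator exceeds the bound:
a_0 = 4: 4/1  (≤ bound)
a_1 = 8: 33/8  (≤ bound)
a_2 = 8: 268/65  (≤ bound)
a_3 = 8: 2177/528  (> 441, stop)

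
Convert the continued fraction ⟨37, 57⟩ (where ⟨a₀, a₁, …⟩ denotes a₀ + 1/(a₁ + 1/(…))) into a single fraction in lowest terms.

2110/57

Use the convergent recurrence hₖ = aₖ·hₖ₋₁ + hₖ₋₂ (and likewise for the denominators kₖ):
a_0 = 37: 37/1
a_1 = 57: 2110/57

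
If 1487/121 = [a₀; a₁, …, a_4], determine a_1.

Repeatedly divide and take the remainder:
1487 = 12·121 + 35, so a_0 = 12
121 = 3·35 + 16, so a_1 = 3

3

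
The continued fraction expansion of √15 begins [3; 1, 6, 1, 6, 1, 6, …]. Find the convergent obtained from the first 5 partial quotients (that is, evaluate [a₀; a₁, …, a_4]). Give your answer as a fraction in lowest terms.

a_0 = 3: 3/1
a_1 = 1: 4/1
a_2 = 6: 27/7
a_3 = 1: 31/8
a_4 = 6: 213/55

213/55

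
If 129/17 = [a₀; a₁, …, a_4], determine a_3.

129 = 7·17 + 10, so a_0 = 7
17 = 1·10 + 7, so a_1 = 1
10 = 1·7 + 3, so a_2 = 1
7 = 2·3 + 1, so a_3 = 2

2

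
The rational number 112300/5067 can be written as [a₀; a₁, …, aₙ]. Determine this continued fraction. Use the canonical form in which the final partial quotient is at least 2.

Run the Euclidean algorithm, recording each quotient:
112300 ÷ 5067 → quotient 22, remainder 826
5067 ÷ 826 → quotient 6, remainder 111
826 ÷ 111 → quotient 7, remainder 49
111 ÷ 49 → quotient 2, remainder 13
49 ÷ 13 → quotient 3, remainder 10
13 ÷ 10 → quotient 1, remainder 3
10 ÷ 3 → quotient 3, remainder 1
3 ÷ 1 → quotient 3, remainder 0

[22; 6, 7, 2, 3, 1, 3, 3]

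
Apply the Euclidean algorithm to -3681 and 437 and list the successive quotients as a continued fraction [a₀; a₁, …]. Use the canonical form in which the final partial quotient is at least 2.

[-9; 1, 1, 2, 1, 3, 5, 3]

-3681 = -9·437 + 252, so a_0 = -9
437 = 1·252 + 185, so a_1 = 1
252 = 1·185 + 67, so a_2 = 1
185 = 2·67 + 51, so a_3 = 2
67 = 1·51 + 16, so a_4 = 1
51 = 3·16 + 3, so a_5 = 3
16 = 5·3 + 1, so a_6 = 5
3 = 3·1 + 0, so a_7 = 3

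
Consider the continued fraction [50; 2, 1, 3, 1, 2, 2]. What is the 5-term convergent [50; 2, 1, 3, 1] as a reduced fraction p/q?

Compute successive convergents:
a_0 = 50: 50/1
a_1 = 2: 101/2
a_2 = 1: 151/3
a_3 = 3: 554/11
a_4 = 1: 705/14

705/14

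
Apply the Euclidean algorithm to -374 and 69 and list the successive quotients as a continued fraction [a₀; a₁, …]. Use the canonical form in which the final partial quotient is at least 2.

[-6; 1, 1, 2, 1, 1, 1, 3]

Apply division with remainder until the remainder is 0:
-374 = -6·69 + 40, so a_0 = -6
69 = 1·40 + 29, so a_1 = 1
40 = 1·29 + 11, so a_2 = 1
29 = 2·11 + 7, so a_3 = 2
11 = 1·7 + 4, so a_4 = 1
7 = 1·4 + 3, so a_5 = 1
4 = 1·3 + 1, so a_6 = 1
3 = 3·1 + 0, so a_7 = 3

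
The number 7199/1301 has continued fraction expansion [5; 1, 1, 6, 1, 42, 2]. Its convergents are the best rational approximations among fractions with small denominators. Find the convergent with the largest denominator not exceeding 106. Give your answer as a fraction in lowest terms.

List convergents until the denominator exceeds the bound:
a_0 = 5: 5/1  (≤ bound)
a_1 = 1: 6/1  (≤ bound)
a_2 = 1: 11/2  (≤ bound)
a_3 = 6: 72/13  (≤ bound)
a_4 = 1: 83/15  (≤ bound)
a_5 = 42: 3558/643  (> 106, stop)

83/15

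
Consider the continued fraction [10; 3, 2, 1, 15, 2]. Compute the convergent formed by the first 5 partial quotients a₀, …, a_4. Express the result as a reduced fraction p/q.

1617/157

Start with 15.
1 + 1/(15/1) = 1 + 1/15 = 16/15
2 + 1/(16/15) = 2 + 15/16 = 47/16
3 + 1/(47/16) = 3 + 16/47 = 157/47
10 + 1/(157/47) = 10 + 47/157 = 1617/157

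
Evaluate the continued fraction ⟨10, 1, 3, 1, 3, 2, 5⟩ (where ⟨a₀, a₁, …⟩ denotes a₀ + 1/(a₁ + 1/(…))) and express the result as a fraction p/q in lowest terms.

2525/234

a_0 = 10: 10/1
a_1 = 1: 11/1
a_2 = 3: 43/4
a_3 = 1: 54/5
a_4 = 3: 205/19
a_5 = 2: 464/43
a_6 = 5: 2525/234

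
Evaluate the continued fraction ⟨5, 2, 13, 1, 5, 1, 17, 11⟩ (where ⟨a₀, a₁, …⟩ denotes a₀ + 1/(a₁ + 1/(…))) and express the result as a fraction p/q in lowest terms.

Use the convergent recurrence hₖ = aₖ·hₖ₋₁ + hₖ₋₂ (and likewise for the denominators kₖ):
a_0 = 5: 5/1
a_1 = 2: 11/2
a_2 = 13: 148/27
a_3 = 1: 159/29
a_4 = 5: 943/172
a_5 = 1: 1102/201
a_6 = 17: 19677/3589
a_7 = 11: 217549/39680

217549/39680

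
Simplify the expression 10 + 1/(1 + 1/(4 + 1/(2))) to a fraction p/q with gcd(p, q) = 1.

a_0 = 10: 10/1
a_1 = 1: 11/1
a_2 = 4: 54/5
a_3 = 2: 119/11

119/11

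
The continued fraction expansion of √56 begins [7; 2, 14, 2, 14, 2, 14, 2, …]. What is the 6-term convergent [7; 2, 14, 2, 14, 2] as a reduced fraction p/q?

13455/1798

a_0 = 7: 7/1
a_1 = 2: 15/2
a_2 = 14: 217/29
a_3 = 2: 449/60
a_4 = 14: 6503/869
a_5 = 2: 13455/1798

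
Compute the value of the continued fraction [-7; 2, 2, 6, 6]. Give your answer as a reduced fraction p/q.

-1299/197

Start with 6.
6 + 1/(6/1) = 6 + 1/6 = 37/6
2 + 1/(37/6) = 2 + 6/37 = 80/37
2 + 1/(80/37) = 2 + 37/80 = 197/80
-7 + 1/(197/80) = -7 + 80/197 = -1299/197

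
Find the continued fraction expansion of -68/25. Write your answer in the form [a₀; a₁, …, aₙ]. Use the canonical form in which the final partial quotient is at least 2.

[-3; 3, 1, 1, 3]

Run the Euclidean algorithm, recording each quotient:
-68 = -3·25 + 7, so a_0 = -3
25 = 3·7 + 4, so a_1 = 3
7 = 1·4 + 3, so a_2 = 1
4 = 1·3 + 1, so a_3 = 1
3 = 3·1 + 0, so a_4 = 3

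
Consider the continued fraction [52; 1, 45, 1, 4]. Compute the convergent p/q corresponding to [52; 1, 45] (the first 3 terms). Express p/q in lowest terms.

a_0 = 52: 52/1
a_1 = 1: 53/1
a_2 = 45: 2437/46

2437/46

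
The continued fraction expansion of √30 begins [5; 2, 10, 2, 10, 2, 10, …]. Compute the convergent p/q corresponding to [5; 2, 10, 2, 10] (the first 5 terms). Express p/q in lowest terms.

a_0 = 5: 5/1
a_1 = 2: 11/2
a_2 = 10: 115/21
a_3 = 2: 241/44
a_4 = 10: 2525/461

2525/461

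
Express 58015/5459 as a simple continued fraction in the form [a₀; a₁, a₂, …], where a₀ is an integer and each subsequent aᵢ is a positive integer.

Apply division with remainder until the remainder is 0:
58015 = 10·5459 + 3425, so a_0 = 10
5459 = 1·3425 + 2034, so a_1 = 1
3425 = 1·2034 + 1391, so a_2 = 1
2034 = 1·1391 + 643, so a_3 = 1
1391 = 2·643 + 105, so a_4 = 2
643 = 6·105 + 13, so a_5 = 6
105 = 8·13 + 1, so a_6 = 8
13 = 13·1 + 0, so a_7 = 13

[10; 1, 1, 1, 2, 6, 8, 13]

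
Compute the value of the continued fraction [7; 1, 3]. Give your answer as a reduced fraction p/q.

a_0 = 7: 7/1
a_1 = 1: 8/1
a_2 = 3: 31/4

31/4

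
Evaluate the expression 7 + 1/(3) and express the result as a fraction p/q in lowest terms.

22/3

a_0 = 7: 7/1
a_1 = 3: 22/3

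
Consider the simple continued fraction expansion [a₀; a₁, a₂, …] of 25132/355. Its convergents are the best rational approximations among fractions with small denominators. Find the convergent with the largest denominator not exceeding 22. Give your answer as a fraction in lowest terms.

List convergents until the denominator exceeds the bound:
a_0 = 70: 70/1  (≤ bound)
a_1 = 1: 71/1  (≤ bound)
a_2 = 3: 283/4  (≤ bound)
a_3 = 1: 354/5  (≤ bound)
a_4 = 6: 2407/34  (> 22, stop)

354/5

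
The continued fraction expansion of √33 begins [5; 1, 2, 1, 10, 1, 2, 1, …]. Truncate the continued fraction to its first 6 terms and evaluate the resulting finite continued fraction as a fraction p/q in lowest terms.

270/47

Use the convergent recurrence hₖ = aₖ·hₖ₋₁ + hₖ₋₂ (and likewise for the denominators kₖ):
a_0 = 5: 5/1
a_1 = 1: 6/1
a_2 = 2: 17/3
a_3 = 1: 23/4
a_4 = 10: 247/43
a_5 = 1: 270/47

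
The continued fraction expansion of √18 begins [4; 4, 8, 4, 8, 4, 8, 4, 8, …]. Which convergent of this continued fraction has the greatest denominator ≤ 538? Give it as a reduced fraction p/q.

a_0 = 4: 4/1  (≤ bound)
a_1 = 4: 17/4  (≤ bound)
a_2 = 8: 140/33  (≤ bound)
a_3 = 4: 577/136  (≤ bound)
a_4 = 8: 4756/1121  (> 538, stop)

577/136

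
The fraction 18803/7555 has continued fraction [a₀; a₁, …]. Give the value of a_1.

18803 ÷ 7555 → quotient 2, remainder 3693
7555 ÷ 3693 → quotient 2, remainder 169

2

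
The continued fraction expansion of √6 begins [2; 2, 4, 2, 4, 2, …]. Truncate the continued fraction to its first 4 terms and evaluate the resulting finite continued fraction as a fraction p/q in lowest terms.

49/20

Collapse the nested fraction from the inside out:
Start with 2.
4 + 1/(2/1) = 4 + 1/2 = 9/2
2 + 1/(9/2) = 2 + 2/9 = 20/9
2 + 1/(20/9) = 2 + 9/20 = 49/20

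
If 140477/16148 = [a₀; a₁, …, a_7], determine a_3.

140477 ÷ 16148 → quotient 8, remainder 11293
16148 ÷ 11293 → quotient 1, remainder 4855
11293 ÷ 4855 → quotient 2, remainder 1583
4855 ÷ 1583 → quotient 3, remainder 106

3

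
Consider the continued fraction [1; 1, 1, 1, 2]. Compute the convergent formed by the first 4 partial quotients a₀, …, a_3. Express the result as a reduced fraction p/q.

5/3

a_0 = 1: 1/1
a_1 = 1: 2/1
a_2 = 1: 3/2
a_3 = 1: 5/3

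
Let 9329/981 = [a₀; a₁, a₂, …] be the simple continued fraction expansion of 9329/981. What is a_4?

⌊9329/981⌋ = 9, remainder 500
⌊981/500⌋ = 1, remainder 481
⌊500/481⌋ = 1, remainder 19
⌊481/19⌋ = 25, remainder 6
⌊19/6⌋ = 3, remainder 1

3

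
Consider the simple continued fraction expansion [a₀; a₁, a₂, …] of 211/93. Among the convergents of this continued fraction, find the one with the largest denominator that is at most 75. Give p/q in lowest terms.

List convergents until the denominator exceeds the bound:
a_0 = 2: 2/1  (≤ bound)
a_1 = 3: 7/3  (≤ bound)
a_2 = 1: 9/4  (≤ bound)
a_3 = 2: 25/11  (≤ bound)
a_4 = 1: 34/15  (≤ bound)
a_5 = 1: 59/26  (≤ bound)
a_6 = 3: 211/93  (> 75, stop)

59/26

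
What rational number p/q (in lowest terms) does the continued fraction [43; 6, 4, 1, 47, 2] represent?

Use the convergent recurrence hₖ = aₖ·hₖ₋₁ + hₖ₋₂ (and likewise for the denominators kₖ):
a_0 = 43: 43/1
a_1 = 6: 259/6
a_2 = 4: 1079/25
a_3 = 1: 1338/31
a_4 = 47: 63965/1482
a_5 = 2: 129268/2995

129268/2995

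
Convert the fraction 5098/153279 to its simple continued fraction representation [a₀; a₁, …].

5098 = 0·153279 + 5098, so a_0 = 0
153279 = 30·5098 + 339, so a_1 = 30
5098 = 15·339 + 13, so a_2 = 15
339 = 26·13 + 1, so a_3 = 26
13 = 13·1 + 0, so a_4 = 13

[0; 30, 15, 26, 13]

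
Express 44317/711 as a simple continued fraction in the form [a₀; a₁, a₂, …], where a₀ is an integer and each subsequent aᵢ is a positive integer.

[62; 3, 39, 6]

Run the Euclidean algorithm, recording each quotient:
44317 = 62·711 + 235, so a_0 = 62
711 = 3·235 + 6, so a_1 = 3
235 = 39·6 + 1, so a_2 = 39
6 = 6·1 + 0, so a_3 = 6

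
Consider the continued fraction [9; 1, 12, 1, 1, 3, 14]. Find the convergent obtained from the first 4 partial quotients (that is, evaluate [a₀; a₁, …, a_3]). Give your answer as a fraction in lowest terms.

139/14

a_0 = 9: 9/1
a_1 = 1: 10/1
a_2 = 12: 129/13
a_3 = 1: 139/14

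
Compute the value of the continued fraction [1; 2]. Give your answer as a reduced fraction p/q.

Start with 2.
1 + 1/(2/1) = 1 + 1/2 = 3/2

3/2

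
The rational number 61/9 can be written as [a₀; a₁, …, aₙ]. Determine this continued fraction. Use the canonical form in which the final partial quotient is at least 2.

[6; 1, 3, 2]

61 = 6·9 + 7, so a_0 = 6
9 = 1·7 + 2, so a_1 = 1
7 = 3·2 + 1, so a_2 = 3
2 = 2·1 + 0, so a_3 = 2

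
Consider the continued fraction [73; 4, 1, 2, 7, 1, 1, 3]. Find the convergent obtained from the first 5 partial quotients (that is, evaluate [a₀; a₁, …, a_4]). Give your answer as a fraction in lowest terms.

a_0 = 73: 73/1
a_1 = 4: 293/4
a_2 = 1: 366/5
a_3 = 2: 1025/14
a_4 = 7: 7541/103

7541/103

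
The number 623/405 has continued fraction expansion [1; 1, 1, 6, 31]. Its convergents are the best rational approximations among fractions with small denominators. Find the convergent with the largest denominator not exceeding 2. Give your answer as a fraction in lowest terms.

3/2

a_0 = 1: 1/1  (≤ bound)
a_1 = 1: 2/1  (≤ bound)
a_2 = 1: 3/2  (≤ bound)
a_3 = 6: 20/13  (> 2, stop)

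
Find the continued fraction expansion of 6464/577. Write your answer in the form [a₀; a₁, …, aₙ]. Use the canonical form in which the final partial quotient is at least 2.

[11; 4, 1, 13, 1, 1, 1, 2]

6464 = 11·577 + 117, so a_0 = 11
577 = 4·117 + 109, so a_1 = 4
117 = 1·109 + 8, so a_2 = 1
109 = 13·8 + 5, so a_3 = 13
8 = 1·5 + 3, so a_4 = 1
5 = 1·3 + 2, so a_5 = 1
3 = 1·2 + 1, so a_6 = 1
2 = 2·1 + 0, so a_7 = 2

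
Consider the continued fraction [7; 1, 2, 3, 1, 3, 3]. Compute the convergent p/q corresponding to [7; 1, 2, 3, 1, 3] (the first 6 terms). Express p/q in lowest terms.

a_0 = 7: 7/1
a_1 = 1: 8/1
a_2 = 2: 23/3
a_3 = 3: 77/10
a_4 = 1: 100/13
a_5 = 3: 377/49

377/49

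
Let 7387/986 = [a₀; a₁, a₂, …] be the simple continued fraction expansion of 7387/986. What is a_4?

⌊7387/986⌋ = 7, remainder 485
⌊986/485⌋ = 2, remainder 16
⌊485/16⌋ = 30, remainder 5
⌊16/5⌋ = 3, remainder 1
⌊5/1⌋ = 5, remainder 0

5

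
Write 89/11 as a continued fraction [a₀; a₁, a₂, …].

89 ÷ 11 → quotient 8, remainder 1
11 ÷ 1 → quotient 11, remainder 0

[8; 11]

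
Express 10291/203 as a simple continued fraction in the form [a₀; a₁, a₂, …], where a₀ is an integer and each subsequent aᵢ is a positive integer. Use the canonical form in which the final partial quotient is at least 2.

[50; 1, 2, 3, 1, 1, 1, 5]

10291 ÷ 203 → quotient 50, remainder 141
203 ÷ 141 → quotient 1, remainder 62
141 ÷ 62 → quotient 2, remainder 17
62 ÷ 17 → quotient 3, remainder 11
17 ÷ 11 → quotient 1, remainder 6
11 ÷ 6 → quotient 1, remainder 5
6 ÷ 5 → quotient 1, remainder 1
5 ÷ 1 → quotient 5, remainder 0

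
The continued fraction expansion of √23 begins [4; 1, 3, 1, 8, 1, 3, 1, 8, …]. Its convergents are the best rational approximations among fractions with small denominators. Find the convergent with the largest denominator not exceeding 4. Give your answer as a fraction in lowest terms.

19/4

List convergents until the denominator exceeds the bound:
a_0 = 4: 4/1  (≤ bound)
a_1 = 1: 5/1  (≤ bound)
a_2 = 3: 19/4  (≤ bound)
a_3 = 1: 24/5  (> 4, stop)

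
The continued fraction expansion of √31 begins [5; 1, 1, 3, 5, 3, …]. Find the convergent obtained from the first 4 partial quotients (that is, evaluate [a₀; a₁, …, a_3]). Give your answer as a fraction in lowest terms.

Start with 3.
1 + 1/(3/1) = 1 + 1/3 = 4/3
1 + 1/(4/3) = 1 + 3/4 = 7/4
5 + 1/(7/4) = 5 + 4/7 = 39/7

39/7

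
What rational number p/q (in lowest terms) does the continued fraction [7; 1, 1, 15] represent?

233/31

Build up convergents one term at a time:
a_0 = 7: 7/1
a_1 = 1: 8/1
a_2 = 1: 15/2
a_3 = 15: 233/31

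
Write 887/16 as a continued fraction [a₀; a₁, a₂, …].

Repeatedly divide and take the remainder:
⌊887/16⌋ = 55, remainder 7
⌊16/7⌋ = 2, remainder 2
⌊7/2⌋ = 3, remainder 1
⌊2/1⌋ = 2, remainder 0

[55; 2, 3, 2]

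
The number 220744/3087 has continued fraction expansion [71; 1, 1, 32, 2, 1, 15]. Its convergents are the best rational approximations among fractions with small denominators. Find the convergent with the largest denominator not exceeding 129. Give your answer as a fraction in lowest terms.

a_0 = 71: 71/1  (≤ bound)
a_1 = 1: 72/1  (≤ bound)
a_2 = 1: 143/2  (≤ bound)
a_3 = 32: 4648/65  (≤ bound)
a_4 = 2: 9439/132  (> 129, stop)

4648/65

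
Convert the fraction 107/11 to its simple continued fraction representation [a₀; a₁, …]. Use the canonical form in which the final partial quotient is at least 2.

⌊107/11⌋ = 9, remainder 8
⌊11/8⌋ = 1, remainder 3
⌊8/3⌋ = 2, remainder 2
⌊3/2⌋ = 1, remainder 1
⌊2/1⌋ = 2, remainder 0

[9; 1, 2, 1, 2]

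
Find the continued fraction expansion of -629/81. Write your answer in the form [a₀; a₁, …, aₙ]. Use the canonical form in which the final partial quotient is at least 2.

[-8; 4, 3, 1, 4]

Repeatedly divide and take the remainder:
⌊-629/81⌋ = -8, remainder 19
⌊81/19⌋ = 4, remainder 5
⌊19/5⌋ = 3, remainder 4
⌊5/4⌋ = 1, remainder 1
⌊4/1⌋ = 4, remainder 0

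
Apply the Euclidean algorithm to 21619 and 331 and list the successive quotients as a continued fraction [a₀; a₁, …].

⌊21619/331⌋ = 65, remainder 104
⌊331/104⌋ = 3, remainder 19
⌊104/19⌋ = 5, remainder 9
⌊19/9⌋ = 2, remainder 1
⌊9/1⌋ = 9, remainder 0

[65; 3, 5, 2, 9]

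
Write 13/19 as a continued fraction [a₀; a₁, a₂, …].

[0; 1, 2, 6]

13 ÷ 19 → quotient 0, remainder 13
19 ÷ 13 → quotient 1, remainder 6
13 ÷ 6 → quotient 2, remainder 1
6 ÷ 1 → quotient 6, remainder 0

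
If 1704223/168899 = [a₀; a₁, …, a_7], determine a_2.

11

1704223 = 10·168899 + 15233, so a_0 = 10
168899 = 11·15233 + 1336, so a_1 = 11
15233 = 11·1336 + 537, so a_2 = 11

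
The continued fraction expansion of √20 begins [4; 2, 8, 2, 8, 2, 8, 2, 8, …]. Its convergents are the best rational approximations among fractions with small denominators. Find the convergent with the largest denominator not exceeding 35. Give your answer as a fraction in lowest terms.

76/17

List convergents until the denominator exceeds the bound:
a_0 = 4: 4/1  (≤ bound)
a_1 = 2: 9/2  (≤ bound)
a_2 = 8: 76/17  (≤ bound)
a_3 = 2: 161/36  (> 35, stop)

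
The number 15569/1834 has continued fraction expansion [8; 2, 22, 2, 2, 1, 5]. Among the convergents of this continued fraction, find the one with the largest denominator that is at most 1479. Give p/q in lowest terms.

List convergents until the denominator exceeds the bound:
a_0 = 8: 8/1  (≤ bound)
a_1 = 2: 17/2  (≤ bound)
a_2 = 22: 382/45  (≤ bound)
a_3 = 2: 781/92  (≤ bound)
a_4 = 2: 1944/229  (≤ bound)
a_5 = 1: 2725/321  (≤ bound)
a_6 = 5: 15569/1834  (> 1479, stop)

2725/321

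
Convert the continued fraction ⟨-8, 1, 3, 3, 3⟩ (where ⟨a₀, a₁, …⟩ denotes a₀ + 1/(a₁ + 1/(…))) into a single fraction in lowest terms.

a_0 = -8: -8/1
a_1 = 1: -7/1
a_2 = 3: -29/4
a_3 = 3: -94/13
a_4 = 3: -311/43

-311/43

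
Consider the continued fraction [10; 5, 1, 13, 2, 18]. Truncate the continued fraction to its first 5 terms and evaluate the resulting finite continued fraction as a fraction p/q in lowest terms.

1749/172

Start with 2.
13 + 1/(2/1) = 13 + 1/2 = 27/2
1 + 1/(27/2) = 1 + 2/27 = 29/27
5 + 1/(29/27) = 5 + 27/29 = 172/29
10 + 1/(172/29) = 10 + 29/172 = 1749/172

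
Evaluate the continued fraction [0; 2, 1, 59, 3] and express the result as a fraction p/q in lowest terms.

a_0 = 0: 0/1
a_1 = 2: 1/2
a_2 = 1: 1/3
a_3 = 59: 60/179
a_4 = 3: 181/540

181/540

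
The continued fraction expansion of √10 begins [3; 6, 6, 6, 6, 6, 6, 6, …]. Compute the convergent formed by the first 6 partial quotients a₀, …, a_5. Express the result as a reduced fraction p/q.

a_0 = 3: 3/1
a_1 = 6: 19/6
a_2 = 6: 117/37
a_3 = 6: 721/228
a_4 = 6: 4443/1405
a_5 = 6: 27379/8658

27379/8658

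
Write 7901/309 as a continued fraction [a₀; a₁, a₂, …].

[25; 1, 1, 3, 10, 1, 3]

⌊7901/309⌋ = 25, remainder 176
⌊309/176⌋ = 1, remainder 133
⌊176/133⌋ = 1, remainder 43
⌊133/43⌋ = 3, remainder 4
⌊43/4⌋ = 10, remainder 3
⌊4/3⌋ = 1, remainder 1
⌊3/1⌋ = 3, remainder 0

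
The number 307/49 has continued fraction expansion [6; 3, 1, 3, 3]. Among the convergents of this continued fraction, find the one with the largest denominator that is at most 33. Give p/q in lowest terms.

94/15

a_0 = 6: 6/1  (≤ bound)
a_1 = 3: 19/3  (≤ bound)
a_2 = 1: 25/4  (≤ bound)
a_3 = 3: 94/15  (≤ bound)
a_4 = 3: 307/49  (> 33, stop)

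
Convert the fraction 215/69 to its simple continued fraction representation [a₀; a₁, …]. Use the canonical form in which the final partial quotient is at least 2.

⌊215/69⌋ = 3, remainder 8
⌊69/8⌋ = 8, remainder 5
⌊8/5⌋ = 1, remainder 3
⌊5/3⌋ = 1, remainder 2
⌊3/2⌋ = 1, remainder 1
⌊2/1⌋ = 2, remainder 0

[3; 8, 1, 1, 1, 2]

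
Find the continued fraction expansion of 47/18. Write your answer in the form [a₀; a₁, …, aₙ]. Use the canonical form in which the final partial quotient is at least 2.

[2; 1, 1, 1, 1, 3]

Run the Euclidean algorithm, recording each quotient:
47 = 2·18 + 11, so a_0 = 2
18 = 1·11 + 7, so a_1 = 1
11 = 1·7 + 4, so a_2 = 1
7 = 1·4 + 3, so a_3 = 1
4 = 1·3 + 1, so a_4 = 1
3 = 3·1 + 0, so a_5 = 3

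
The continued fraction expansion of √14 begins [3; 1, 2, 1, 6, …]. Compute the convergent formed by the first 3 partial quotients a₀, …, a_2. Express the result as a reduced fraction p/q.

11/3

Collapse the nested fraction from the inside out:
Start with 2.
1 + 1/(2/1) = 1 + 1/2 = 3/2
3 + 1/(3/2) = 3 + 2/3 = 11/3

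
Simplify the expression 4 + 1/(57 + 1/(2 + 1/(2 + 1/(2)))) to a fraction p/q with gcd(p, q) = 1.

2768/689

Start with 2.
2 + 1/(2/1) = 2 + 1/2 = 5/2
2 + 1/(5/2) = 2 + 2/5 = 12/5
57 + 1/(12/5) = 57 + 5/12 = 689/12
4 + 1/(689/12) = 4 + 12/689 = 2768/689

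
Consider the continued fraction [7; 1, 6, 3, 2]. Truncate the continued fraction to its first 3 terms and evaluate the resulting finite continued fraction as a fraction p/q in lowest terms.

55/7

a_0 = 7: 7/1
a_1 = 1: 8/1
a_2 = 6: 55/7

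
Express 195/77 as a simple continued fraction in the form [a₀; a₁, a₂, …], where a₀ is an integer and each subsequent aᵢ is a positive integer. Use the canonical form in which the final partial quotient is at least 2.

[2; 1, 1, 7, 5]

Run the Euclidean algorithm, recording each quotient:
⌊195/77⌋ = 2, remainder 41
⌊77/41⌋ = 1, remainder 36
⌊41/36⌋ = 1, remainder 5
⌊36/5⌋ = 7, remainder 1
⌊5/1⌋ = 5, remainder 0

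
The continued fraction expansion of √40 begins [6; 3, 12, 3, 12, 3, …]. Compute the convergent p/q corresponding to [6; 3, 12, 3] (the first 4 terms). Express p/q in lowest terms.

721/114

a_0 = 6: 6/1
a_1 = 3: 19/3
a_2 = 12: 234/37
a_3 = 3: 721/114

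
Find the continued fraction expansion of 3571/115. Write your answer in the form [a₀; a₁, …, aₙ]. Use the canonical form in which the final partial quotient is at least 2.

⌊3571/115⌋ = 31, remainder 6
⌊115/6⌋ = 19, remainder 1
⌊6/1⌋ = 6, remainder 0

[31; 19, 6]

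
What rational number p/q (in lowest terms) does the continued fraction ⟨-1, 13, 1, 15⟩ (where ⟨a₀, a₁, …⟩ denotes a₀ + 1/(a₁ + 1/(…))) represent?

-207/223

Start with 15.
1 + 1/(15/1) = 1 + 1/15 = 16/15
13 + 1/(16/15) = 13 + 15/16 = 223/16
-1 + 1/(223/16) = -1 + 16/223 = -207/223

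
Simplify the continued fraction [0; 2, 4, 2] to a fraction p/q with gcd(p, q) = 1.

9/20

Start with 2.
4 + 1/(2/1) = 4 + 1/2 = 9/2
2 + 1/(9/2) = 2 + 2/9 = 20/9
0 + 1/(20/9) = 0 + 9/20 = 9/20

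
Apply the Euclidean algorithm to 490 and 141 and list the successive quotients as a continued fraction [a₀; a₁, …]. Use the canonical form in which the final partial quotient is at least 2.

⌊490/141⌋ = 3, remainder 67
⌊141/67⌋ = 2, remainder 7
⌊67/7⌋ = 9, remainder 4
⌊7/4⌋ = 1, remainder 3
⌊4/3⌋ = 1, remainder 1
⌊3/1⌋ = 3, remainder 0

[3; 2, 9, 1, 1, 3]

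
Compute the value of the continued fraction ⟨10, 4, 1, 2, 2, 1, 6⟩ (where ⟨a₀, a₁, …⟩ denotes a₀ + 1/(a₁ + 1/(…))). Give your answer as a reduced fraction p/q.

3217/315

Start with 6.
1 + 1/(6/1) = 1 + 1/6 = 7/6
2 + 1/(7/6) = 2 + 6/7 = 20/7
2 + 1/(20/7) = 2 + 7/20 = 47/20
1 + 1/(47/20) = 1 + 20/47 = 67/47
4 + 1/(67/47) = 4 + 47/67 = 315/67
10 + 1/(315/67) = 10 + 67/315 = 3217/315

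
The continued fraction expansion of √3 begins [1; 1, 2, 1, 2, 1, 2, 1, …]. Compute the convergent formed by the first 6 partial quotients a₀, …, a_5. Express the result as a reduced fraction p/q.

Compute successive convergents:
a_0 = 1: 1/1
a_1 = 1: 2/1
a_2 = 2: 5/3
a_3 = 1: 7/4
a_4 = 2: 19/11
a_5 = 1: 26/15

26/15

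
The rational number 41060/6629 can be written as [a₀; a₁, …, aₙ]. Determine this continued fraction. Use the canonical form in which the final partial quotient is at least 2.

[6; 5, 6, 2, 6, 7, 2]

41060 = 6·6629 + 1286, so a_0 = 6
6629 = 5·1286 + 199, so a_1 = 5
1286 = 6·199 + 92, so a_2 = 6
199 = 2·92 + 15, so a_3 = 2
92 = 6·15 + 2, so a_4 = 6
15 = 7·2 + 1, so a_5 = 7
2 = 2·1 + 0, so a_6 = 2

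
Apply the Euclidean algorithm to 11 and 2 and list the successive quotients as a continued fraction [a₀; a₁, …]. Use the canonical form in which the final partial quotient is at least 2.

[5; 2]

11 ÷ 2 → quotient 5, remainder 1
2 ÷ 1 → quotient 2, remainder 0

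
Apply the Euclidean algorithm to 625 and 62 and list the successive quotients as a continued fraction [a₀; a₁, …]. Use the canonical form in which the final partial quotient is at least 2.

⌊625/62⌋ = 10, remainder 5
⌊62/5⌋ = 12, remainder 2
⌊5/2⌋ = 2, remainder 1
⌊2/1⌋ = 2, remainder 0

[10; 12, 2, 2]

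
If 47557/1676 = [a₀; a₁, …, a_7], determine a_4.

Apply division with remainder until the remainder is 0:
47557 = 28·1676 + 629, so a_0 = 28
1676 = 2·629 + 418, so a_1 = 2
629 = 1·418 + 211, so a_2 = 1
418 = 1·211 + 207, so a_3 = 1
211 = 1·207 + 4, so a_4 = 1

1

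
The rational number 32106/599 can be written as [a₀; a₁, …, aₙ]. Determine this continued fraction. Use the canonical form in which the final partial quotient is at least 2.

⌊32106/599⌋ = 53, remainder 359
⌊599/359⌋ = 1, remainder 240
⌊359/240⌋ = 1, remainder 119
⌊240/119⌋ = 2, remainder 2
⌊119/2⌋ = 59, remainder 1
⌊2/1⌋ = 2, remainder 0

[53; 1, 1, 2, 59, 2]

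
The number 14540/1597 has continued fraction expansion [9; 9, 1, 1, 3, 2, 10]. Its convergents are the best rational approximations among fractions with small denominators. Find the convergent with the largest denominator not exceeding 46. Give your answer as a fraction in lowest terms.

List convergents until the denominator exceeds the bound:
a_0 = 9: 9/1  (≤ bound)
a_1 = 9: 82/9  (≤ bound)
a_2 = 1: 91/10  (≤ bound)
a_3 = 1: 173/19  (≤ bound)
a_4 = 3: 610/67  (> 46, stop)

173/19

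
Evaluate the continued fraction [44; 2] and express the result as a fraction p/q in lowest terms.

89/2

Start with 2.
44 + 1/(2/1) = 44 + 1/2 = 89/2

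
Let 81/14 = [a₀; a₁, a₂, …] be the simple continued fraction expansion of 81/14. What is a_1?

Apply division with remainder until the remainder is 0:
81 ÷ 14 → quotient 5, remainder 11
14 ÷ 11 → quotient 1, remainder 3

1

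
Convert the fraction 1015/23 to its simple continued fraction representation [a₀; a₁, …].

Apply division with remainder until the remainder is 0:
1015 = 44·23 + 3, so a_0 = 44
23 = 7·3 + 2, so a_1 = 7
3 = 1·2 + 1, so a_2 = 1
2 = 2·1 + 0, so a_3 = 2

[44; 7, 1, 2]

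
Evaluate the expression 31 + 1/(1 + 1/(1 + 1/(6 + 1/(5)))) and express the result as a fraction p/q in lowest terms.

2113/67

Start with 5.
6 + 1/(5/1) = 6 + 1/5 = 31/5
1 + 1/(31/5) = 1 + 5/31 = 36/31
1 + 1/(36/31) = 1 + 31/36 = 67/36
31 + 1/(67/36) = 31 + 36/67 = 2113/67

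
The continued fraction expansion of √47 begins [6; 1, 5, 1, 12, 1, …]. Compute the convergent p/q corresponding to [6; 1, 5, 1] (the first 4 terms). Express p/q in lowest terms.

48/7

Start with 1.
5 + 1/(1/1) = 5 + 1/1 = 6/1
1 + 1/(6/1) = 1 + 1/6 = 7/6
6 + 1/(7/6) = 6 + 6/7 = 48/7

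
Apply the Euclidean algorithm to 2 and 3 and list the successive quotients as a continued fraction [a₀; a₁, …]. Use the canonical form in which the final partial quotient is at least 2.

2 = 0·3 + 2, so a_0 = 0
3 = 1·2 + 1, so a_1 = 1
2 = 2·1 + 0, so a_2 = 2

[0; 1, 2]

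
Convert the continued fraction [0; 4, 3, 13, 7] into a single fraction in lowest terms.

Start with 7.
13 + 1/(7/1) = 13 + 1/7 = 92/7
3 + 1/(92/7) = 3 + 7/92 = 283/92
4 + 1/(283/92) = 4 + 92/283 = 1224/283
0 + 1/(1224/283) = 0 + 283/1224 = 283/1224

283/1224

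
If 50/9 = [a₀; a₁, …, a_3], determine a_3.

50 ÷ 9 → quotient 5, remainder 5
9 ÷ 5 → quotient 1, remainder 4
5 ÷ 4 → quotient 1, remainder 1
4 ÷ 1 → quotient 4, remainder 0

4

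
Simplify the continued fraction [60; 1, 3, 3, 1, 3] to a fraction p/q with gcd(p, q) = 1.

Collapse the nested fraction from the inside out:
Start with 3.
1 + 1/(3/1) = 1 + 1/3 = 4/3
3 + 1/(4/3) = 3 + 3/4 = 15/4
3 + 1/(15/4) = 3 + 4/15 = 49/15
1 + 1/(49/15) = 1 + 15/49 = 64/49
60 + 1/(64/49) = 60 + 49/64 = 3889/64

3889/64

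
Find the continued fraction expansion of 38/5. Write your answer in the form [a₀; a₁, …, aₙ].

[7; 1, 1, 2]

38 ÷ 5 → quotient 7, remainder 3
5 ÷ 3 → quotient 1, remainder 2
3 ÷ 2 → quotient 1, remainder 1
2 ÷ 1 → quotient 2, remainder 0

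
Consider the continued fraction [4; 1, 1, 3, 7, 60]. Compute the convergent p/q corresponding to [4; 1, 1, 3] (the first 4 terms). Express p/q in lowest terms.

Build up convergents one term at a time:
a_0 = 4: 4/1
a_1 = 1: 5/1
a_2 = 1: 9/2
a_3 = 3: 32/7

32/7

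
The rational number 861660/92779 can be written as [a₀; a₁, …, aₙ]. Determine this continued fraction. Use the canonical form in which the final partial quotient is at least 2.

Apply division with remainder until the remainder is 0:
⌊861660/92779⌋ = 9, remainder 26649
⌊92779/26649⌋ = 3, remainder 12832
⌊26649/12832⌋ = 2, remainder 985
⌊12832/985⌋ = 13, remainder 27
⌊985/27⌋ = 36, remainder 13
⌊27/13⌋ = 2, remainder 1
⌊13/1⌋ = 13, remainder 0

[9; 3, 2, 13, 36, 2, 13]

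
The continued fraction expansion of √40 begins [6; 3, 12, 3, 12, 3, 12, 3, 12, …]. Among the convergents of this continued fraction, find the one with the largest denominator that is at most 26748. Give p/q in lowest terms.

a_0 = 6: 6/1  (≤ bound)
a_1 = 3: 19/3  (≤ bound)
a_2 = 12: 234/37  (≤ bound)
a_3 = 3: 721/114  (≤ bound)
a_4 = 12: 8886/1405  (≤ bound)
a_5 = 3: 27379/4329  (≤ bound)
a_6 = 12: 337434/53353  (> 26748, stop)

27379/4329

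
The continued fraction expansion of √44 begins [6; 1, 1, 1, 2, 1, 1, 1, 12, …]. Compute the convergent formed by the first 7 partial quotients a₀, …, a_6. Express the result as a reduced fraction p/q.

126/19

a_0 = 6: 6/1
a_1 = 1: 7/1
a_2 = 1: 13/2
a_3 = 1: 20/3
a_4 = 2: 53/8
a_5 = 1: 73/11
a_6 = 1: 126/19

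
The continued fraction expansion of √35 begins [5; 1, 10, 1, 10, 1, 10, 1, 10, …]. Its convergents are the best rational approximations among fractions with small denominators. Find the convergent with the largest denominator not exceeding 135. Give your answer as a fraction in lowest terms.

775/131

List convergents until the denominator exceeds the bound:
a_0 = 5: 5/1  (≤ bound)
a_1 = 1: 6/1  (≤ bound)
a_2 = 10: 65/11  (≤ bound)
a_3 = 1: 71/12  (≤ bound)
a_4 = 10: 775/131  (≤ bound)
a_5 = 1: 846/143  (> 135, stop)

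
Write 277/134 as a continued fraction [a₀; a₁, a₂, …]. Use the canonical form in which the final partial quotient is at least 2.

[2; 14, 1, 8]

Repeatedly divide and take the remainder:
⌊277/134⌋ = 2, remainder 9
⌊134/9⌋ = 14, remainder 8
⌊9/8⌋ = 1, remainder 1
⌊8/1⌋ = 8, remainder 0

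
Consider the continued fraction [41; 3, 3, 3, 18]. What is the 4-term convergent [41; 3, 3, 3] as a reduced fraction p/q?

Collapse the nested fraction from the inside out:
Start with 3.
3 + 1/(3/1) = 3 + 1/3 = 10/3
3 + 1/(10/3) = 3 + 3/10 = 33/10
41 + 1/(33/10) = 41 + 10/33 = 1363/33

1363/33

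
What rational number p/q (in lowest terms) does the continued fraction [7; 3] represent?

22/3

Start with 3.
7 + 1/(3/1) = 7 + 1/3 = 22/3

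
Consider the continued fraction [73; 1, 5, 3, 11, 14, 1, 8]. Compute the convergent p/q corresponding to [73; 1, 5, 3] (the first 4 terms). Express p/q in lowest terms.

1403/19

a_0 = 73: 73/1
a_1 = 1: 74/1
a_2 = 5: 443/6
a_3 = 3: 1403/19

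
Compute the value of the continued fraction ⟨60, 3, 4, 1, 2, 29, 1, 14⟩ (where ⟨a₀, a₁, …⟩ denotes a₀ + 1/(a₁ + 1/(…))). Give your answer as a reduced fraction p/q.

a_0 = 60: 60/1
a_1 = 3: 181/3
a_2 = 4: 784/13
a_3 = 1: 965/16
a_4 = 2: 2714/45
a_5 = 29: 79671/1321
a_6 = 1: 82385/1366
a_7 = 14: 1233061/20445

1233061/20445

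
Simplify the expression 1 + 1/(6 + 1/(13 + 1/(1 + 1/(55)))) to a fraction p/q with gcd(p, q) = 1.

Compute successive convergents:
a_0 = 1: 1/1
a_1 = 6: 7/6
a_2 = 13: 92/79
a_3 = 1: 99/85
a_4 = 55: 5537/4754

5537/4754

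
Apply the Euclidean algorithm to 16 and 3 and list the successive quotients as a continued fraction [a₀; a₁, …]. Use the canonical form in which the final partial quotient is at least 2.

Apply division with remainder until the remainder is 0:
⌊16/3⌋ = 5, remainder 1
⌊3/1⌋ = 3, remainder 0

[5; 3]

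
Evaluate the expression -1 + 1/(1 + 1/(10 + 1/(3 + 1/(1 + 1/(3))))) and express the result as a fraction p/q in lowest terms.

-15/169

Starting at the tail and folding back:
Start with 3.
1 + 1/(3/1) = 1 + 1/3 = 4/3
3 + 1/(4/3) = 3 + 3/4 = 15/4
10 + 1/(15/4) = 10 + 4/15 = 154/15
1 + 1/(154/15) = 1 + 15/154 = 169/154
-1 + 1/(169/154) = -1 + 154/169 = -15/169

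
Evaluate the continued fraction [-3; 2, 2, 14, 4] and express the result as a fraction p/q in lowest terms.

-761/293

a_0 = -3: -3/1
a_1 = 2: -5/2
a_2 = 2: -13/5
a_3 = 14: -187/72
a_4 = 4: -761/293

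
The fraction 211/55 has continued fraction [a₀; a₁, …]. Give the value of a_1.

1

Run the Euclidean algorithm, recording each quotient:
211 ÷ 55 → quotient 3, remainder 46
55 ÷ 46 → quotient 1, remainder 9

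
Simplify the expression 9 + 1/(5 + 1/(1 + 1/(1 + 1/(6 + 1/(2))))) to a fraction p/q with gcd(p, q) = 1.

Build up convergents one term at a time:
a_0 = 9: 9/1
a_1 = 5: 46/5
a_2 = 1: 55/6
a_3 = 1: 101/11
a_4 = 6: 661/72
a_5 = 2: 1423/155

1423/155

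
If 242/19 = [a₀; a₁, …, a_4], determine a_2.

2

Run the Euclidean algorithm, recording each quotient:
242 ÷ 19 → quotient 12, remainder 14
19 ÷ 14 → quotient 1, remainder 5
14 ÷ 5 → quotient 2, remainder 4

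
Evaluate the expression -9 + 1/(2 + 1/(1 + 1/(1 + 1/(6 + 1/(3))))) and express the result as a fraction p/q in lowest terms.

-895/104

a_0 = -9: -9/1
a_1 = 2: -17/2
a_2 = 1: -26/3
a_3 = 1: -43/5
a_4 = 6: -284/33
a_5 = 3: -895/104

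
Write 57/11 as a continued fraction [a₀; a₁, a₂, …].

[5; 5, 2]

Apply division with remainder until the remainder is 0:
⌊57/11⌋ = 5, remainder 2
⌊11/2⌋ = 5, remainder 1
⌊2/1⌋ = 2, remainder 0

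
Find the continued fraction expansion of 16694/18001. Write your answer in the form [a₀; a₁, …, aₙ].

[0; 1, 12, 1, 3, 2, 2, 59]

Repeatedly divide and take the remainder:
16694 = 0·18001 + 16694, so a_0 = 0
18001 = 1·16694 + 1307, so a_1 = 1
16694 = 12·1307 + 1010, so a_2 = 12
1307 = 1·1010 + 297, so a_3 = 1
1010 = 3·297 + 119, so a_4 = 3
297 = 2·119 + 59, so a_5 = 2
119 = 2·59 + 1, so a_6 = 2
59 = 59·1 + 0, so a_7 = 59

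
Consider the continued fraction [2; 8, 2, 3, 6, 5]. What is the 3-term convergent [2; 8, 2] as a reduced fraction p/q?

Use the convergent recurrence hₖ = aₖ·hₖ₋₁ + hₖ₋₂ (and likewise for the denominators kₖ):
a_0 = 2: 2/1
a_1 = 8: 17/8
a_2 = 2: 36/17

36/17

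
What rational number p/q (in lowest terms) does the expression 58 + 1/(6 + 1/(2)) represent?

a_0 = 58: 58/1
a_1 = 6: 349/6
a_2 = 2: 756/13

756/13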